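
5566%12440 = 5566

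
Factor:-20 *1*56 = -1120 = - 2^5*5^1*7^1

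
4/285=4/285=0.01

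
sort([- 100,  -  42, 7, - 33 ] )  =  [  -  100, - 42, - 33,7] 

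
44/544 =11/136 = 0.08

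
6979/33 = 6979/33  =  211.48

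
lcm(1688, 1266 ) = 5064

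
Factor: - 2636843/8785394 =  - 2^( - 1)*11^1*499^( - 1 )*8803^( - 1)*239713^1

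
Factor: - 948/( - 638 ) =2^1*3^1*11^( - 1)*29^(- 1)*79^1 = 474/319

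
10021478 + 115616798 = 125638276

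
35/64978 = 35/64978 = 0.00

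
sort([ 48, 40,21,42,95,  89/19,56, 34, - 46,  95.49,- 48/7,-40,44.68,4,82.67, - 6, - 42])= [ - 46 , - 42, - 40,-48/7, - 6, 4,89/19, 21 , 34, 40,42,44.68,48,56 , 82.67,95, 95.49 ]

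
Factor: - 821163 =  - 3^1*7^1*39103^1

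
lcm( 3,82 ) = 246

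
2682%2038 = 644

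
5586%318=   180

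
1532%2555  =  1532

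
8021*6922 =55521362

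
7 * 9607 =67249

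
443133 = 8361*53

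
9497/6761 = 1 + 2736/6761 =1.40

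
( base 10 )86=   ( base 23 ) 3h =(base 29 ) 2s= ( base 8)126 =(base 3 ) 10012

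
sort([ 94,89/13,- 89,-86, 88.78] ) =[ - 89,  -  86, 89/13, 88.78, 94]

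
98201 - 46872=51329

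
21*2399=50379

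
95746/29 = 3301 + 17/29 = 3301.59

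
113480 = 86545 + 26935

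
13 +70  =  83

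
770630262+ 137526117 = 908156379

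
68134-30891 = 37243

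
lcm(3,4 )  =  12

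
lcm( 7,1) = 7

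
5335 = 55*97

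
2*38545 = 77090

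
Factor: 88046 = 2^1 * 7^1*19^1*331^1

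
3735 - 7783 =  - 4048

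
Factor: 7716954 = 2^1  *3^1 * 7^1 * 31^1*5927^1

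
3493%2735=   758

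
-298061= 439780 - 737841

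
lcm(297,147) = 14553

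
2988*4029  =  12038652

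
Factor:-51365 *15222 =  - 781878030 = - 2^1*3^1 *5^1 * 43^1 * 59^1*10273^1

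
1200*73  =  87600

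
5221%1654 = 259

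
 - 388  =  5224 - 5612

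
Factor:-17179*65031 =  - 1117167549 = - 3^1*41^1* 53^1*409^1*419^1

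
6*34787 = 208722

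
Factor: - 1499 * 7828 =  - 11734172 = - 2^2 * 19^1*103^1*1499^1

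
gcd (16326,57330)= 18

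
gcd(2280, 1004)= 4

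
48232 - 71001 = - 22769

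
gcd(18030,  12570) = 30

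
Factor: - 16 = -2^4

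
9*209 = 1881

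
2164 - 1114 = 1050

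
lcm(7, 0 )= 0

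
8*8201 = 65608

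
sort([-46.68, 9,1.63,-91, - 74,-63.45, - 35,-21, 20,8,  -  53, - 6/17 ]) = [ - 91, - 74, - 63.45, - 53,  -  46.68,- 35, - 21, - 6/17, 1.63,  8, 9,20] 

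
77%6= 5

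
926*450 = 416700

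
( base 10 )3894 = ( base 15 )1249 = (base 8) 7466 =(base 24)6i6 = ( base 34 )3ci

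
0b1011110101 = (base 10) 757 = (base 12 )531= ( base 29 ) Q3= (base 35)lm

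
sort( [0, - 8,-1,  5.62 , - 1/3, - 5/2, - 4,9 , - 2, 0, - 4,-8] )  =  [ - 8, - 8, - 4, -4 , - 5/2,-2, - 1, - 1/3  ,  0,  0,5.62,9]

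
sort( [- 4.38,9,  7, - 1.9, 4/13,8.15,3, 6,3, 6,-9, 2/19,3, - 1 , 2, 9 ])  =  [ - 9, - 4.38, - 1.9, - 1,2/19, 4/13,2 , 3,3,3,6,6, 7,8.15, 9,  9 ]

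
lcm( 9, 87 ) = 261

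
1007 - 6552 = - 5545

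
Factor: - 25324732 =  - 2^2*6331183^1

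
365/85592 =365/85592 =0.00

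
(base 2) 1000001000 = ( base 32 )G8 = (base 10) 520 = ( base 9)637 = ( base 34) fa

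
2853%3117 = 2853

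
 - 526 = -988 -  - 462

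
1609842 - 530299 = 1079543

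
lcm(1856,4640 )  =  9280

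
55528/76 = 730 + 12/19  =  730.63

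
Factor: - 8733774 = - 2^1*3^1 * 7^1 * 207947^1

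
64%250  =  64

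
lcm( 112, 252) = 1008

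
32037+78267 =110304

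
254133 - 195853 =58280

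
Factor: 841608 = 2^3*3^2*11689^1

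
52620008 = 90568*581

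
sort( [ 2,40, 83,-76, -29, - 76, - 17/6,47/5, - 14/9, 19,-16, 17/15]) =[-76,-76, - 29, -16, - 17/6, - 14/9, 17/15, 2,  47/5,19, 40, 83]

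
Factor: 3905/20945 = 11^1 *59^( - 1) = 11/59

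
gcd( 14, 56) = 14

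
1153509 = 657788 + 495721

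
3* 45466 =136398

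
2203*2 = 4406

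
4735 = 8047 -3312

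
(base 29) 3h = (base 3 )10212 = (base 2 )1101000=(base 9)125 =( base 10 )104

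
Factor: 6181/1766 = 2^( - 1 ) * 7^1 = 7/2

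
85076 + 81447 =166523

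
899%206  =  75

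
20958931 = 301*69631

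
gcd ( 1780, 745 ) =5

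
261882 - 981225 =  -719343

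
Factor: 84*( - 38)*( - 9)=28728 =2^3*3^3 *7^1*19^1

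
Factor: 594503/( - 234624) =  - 2^ ( - 7 ) * 3^( - 1 )*7^1 * 139^1  =  - 973/384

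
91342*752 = 68689184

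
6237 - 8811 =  - 2574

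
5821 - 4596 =1225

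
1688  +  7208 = 8896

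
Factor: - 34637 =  - 19^1*1823^1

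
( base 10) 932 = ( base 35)QM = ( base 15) 422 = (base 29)134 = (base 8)1644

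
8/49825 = 8/49825 =0.00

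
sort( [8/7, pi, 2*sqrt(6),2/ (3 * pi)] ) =[ 2/( 3* pi),8/7,pi, 2 * sqrt(6) ] 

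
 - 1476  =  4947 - 6423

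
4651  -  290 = 4361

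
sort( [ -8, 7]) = [ - 8,7]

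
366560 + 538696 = 905256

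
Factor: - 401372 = - 2^2*100343^1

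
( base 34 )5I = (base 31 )62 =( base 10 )188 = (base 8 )274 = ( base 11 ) 161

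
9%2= 1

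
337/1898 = 337/1898 = 0.18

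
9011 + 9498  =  18509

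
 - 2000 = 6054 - 8054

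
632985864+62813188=695799052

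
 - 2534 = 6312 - 8846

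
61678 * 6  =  370068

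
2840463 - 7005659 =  - 4165196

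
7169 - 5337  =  1832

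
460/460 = 1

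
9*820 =7380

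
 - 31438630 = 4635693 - 36074323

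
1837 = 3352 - 1515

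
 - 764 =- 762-2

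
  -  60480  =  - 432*140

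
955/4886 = 955/4886 = 0.20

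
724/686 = 362/343 = 1.06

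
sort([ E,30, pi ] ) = [ E,pi,30]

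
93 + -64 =29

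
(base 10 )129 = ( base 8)201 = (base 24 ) 59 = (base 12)A9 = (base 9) 153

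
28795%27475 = 1320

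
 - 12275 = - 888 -11387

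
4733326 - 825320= 3908006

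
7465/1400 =5 + 93/280 = 5.33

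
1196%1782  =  1196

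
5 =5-0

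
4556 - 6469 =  - 1913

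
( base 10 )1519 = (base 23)2K1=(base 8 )2757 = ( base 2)10111101111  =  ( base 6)11011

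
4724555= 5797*815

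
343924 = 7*49132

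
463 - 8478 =- 8015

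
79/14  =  5 + 9/14 = 5.64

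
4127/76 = 4127/76 = 54.30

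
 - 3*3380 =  - 10140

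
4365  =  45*97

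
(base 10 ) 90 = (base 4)1122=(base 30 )30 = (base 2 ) 1011010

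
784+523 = 1307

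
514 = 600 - 86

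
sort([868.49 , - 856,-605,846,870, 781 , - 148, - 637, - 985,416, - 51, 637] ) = [ - 985, - 856, - 637, - 605 , - 148 , - 51,416,637,  781,846, 868.49, 870] 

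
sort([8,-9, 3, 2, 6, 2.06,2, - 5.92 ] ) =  [ - 9, - 5.92 , 2,2,  2.06, 3,6, 8]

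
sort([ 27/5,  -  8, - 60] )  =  [ - 60, - 8,27/5 ]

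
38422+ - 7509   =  30913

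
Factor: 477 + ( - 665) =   -  2^2*47^1 = - 188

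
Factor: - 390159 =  -3^2*7^1*11^1*563^1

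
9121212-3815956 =5305256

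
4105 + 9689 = 13794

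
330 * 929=306570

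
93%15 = 3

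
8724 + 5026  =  13750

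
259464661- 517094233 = -257629572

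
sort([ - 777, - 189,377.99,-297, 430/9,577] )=[  -  777,  -  297,-189,430/9,377.99,577] 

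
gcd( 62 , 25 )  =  1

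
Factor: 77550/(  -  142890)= - 5^1*47^1*433^( - 1)=- 235/433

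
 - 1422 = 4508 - 5930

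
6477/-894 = -8 + 225/298 = - 7.24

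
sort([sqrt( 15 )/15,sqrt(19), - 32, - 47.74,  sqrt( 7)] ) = [ - 47.74, - 32,sqrt(15)/15,  sqrt (7),sqrt( 19 )]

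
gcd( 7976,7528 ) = 8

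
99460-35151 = 64309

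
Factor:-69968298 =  - 2^1 * 3^1*19^2*32303^1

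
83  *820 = 68060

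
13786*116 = 1599176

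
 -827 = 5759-6586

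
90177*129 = 11632833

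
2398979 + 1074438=3473417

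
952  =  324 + 628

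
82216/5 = 16443 + 1/5  =  16443.20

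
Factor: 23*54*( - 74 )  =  -91908 = - 2^2*3^3*23^1*37^1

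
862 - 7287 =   -  6425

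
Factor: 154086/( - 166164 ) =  - 2^(  -  1 )*227^( - 1) * 421^1 = - 421/454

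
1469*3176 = 4665544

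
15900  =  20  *795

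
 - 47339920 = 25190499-72530419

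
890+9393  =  10283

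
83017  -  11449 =71568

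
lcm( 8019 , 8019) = 8019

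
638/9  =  638/9 = 70.89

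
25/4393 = 25/4393  =  0.01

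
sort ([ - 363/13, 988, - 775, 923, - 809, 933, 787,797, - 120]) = [ - 809, - 775, - 120, - 363/13, 787, 797,923, 933, 988 ]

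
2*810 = 1620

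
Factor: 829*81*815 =54726435 = 3^4*5^1 * 163^1*829^1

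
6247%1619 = 1390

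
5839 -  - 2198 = 8037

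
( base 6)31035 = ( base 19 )B84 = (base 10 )4127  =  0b1000000011111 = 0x101F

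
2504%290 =184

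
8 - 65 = -57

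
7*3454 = 24178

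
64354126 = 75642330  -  11288204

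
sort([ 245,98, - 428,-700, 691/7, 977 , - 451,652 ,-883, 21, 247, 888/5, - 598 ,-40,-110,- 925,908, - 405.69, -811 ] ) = [-925, - 883, - 811, - 700, - 598, - 451, - 428, - 405.69, - 110, - 40,21,98 , 691/7 , 888/5, 245 , 247 , 652, 908, 977]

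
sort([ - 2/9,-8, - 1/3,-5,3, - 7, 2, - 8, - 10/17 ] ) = [ - 8, - 8 , - 7 , - 5,-10/17, - 1/3, - 2/9,2 , 3 ] 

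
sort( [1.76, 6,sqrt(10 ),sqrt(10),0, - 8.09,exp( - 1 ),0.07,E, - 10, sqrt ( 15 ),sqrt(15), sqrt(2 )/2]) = [ - 10 ,  -  8.09,  0, 0.07,exp ( - 1 ), sqrt(2)/2,1.76,E, sqrt(10 ),sqrt(10),sqrt(15 ),sqrt(15 ),6]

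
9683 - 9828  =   - 145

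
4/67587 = 4/67587 =0.00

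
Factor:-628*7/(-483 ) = 2^2*3^(  -  1)*23^(  -  1)*157^1=628/69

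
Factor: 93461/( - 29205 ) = -3^(-2)*5^( - 1)* 11^( - 1)*19^1*59^( - 1)* 4919^1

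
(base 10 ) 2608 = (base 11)1a61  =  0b101000110000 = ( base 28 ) 394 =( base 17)907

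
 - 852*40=-34080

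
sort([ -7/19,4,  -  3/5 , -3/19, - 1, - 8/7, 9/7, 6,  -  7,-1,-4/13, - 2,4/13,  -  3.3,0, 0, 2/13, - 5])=[ - 7,-5, - 3.3, - 2, - 8/7, - 1, - 1,  -  3/5 , - 7/19, - 4/13,  -  3/19, 0, 0,2/13,4/13,9/7,4, 6 ] 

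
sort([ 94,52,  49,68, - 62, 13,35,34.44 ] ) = [ - 62, 13, 34.44,35,49, 52, 68, 94]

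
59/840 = 59/840=0.07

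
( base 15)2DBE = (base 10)9854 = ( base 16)267e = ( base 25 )FJ4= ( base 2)10011001111110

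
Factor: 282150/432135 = 2^1*  3^(-1)*5^1*19^1*97^(-1 ) = 190/291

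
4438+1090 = 5528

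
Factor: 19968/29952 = 2/3 = 2^1*3^(  -  1)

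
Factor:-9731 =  - 37^1*263^1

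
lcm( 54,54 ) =54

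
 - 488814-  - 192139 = - 296675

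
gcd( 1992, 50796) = 996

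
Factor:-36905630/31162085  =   - 2^1*89^1*41467^1*6232417^( - 1 ) = - 7381126/6232417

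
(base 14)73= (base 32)35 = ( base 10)101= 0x65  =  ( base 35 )2V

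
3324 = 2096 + 1228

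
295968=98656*3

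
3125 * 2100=6562500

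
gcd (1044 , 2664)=36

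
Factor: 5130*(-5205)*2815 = - 2^1*3^4 * 5^3*19^1*347^1 * 563^1 = - 75165144750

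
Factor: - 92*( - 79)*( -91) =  - 661388 = -  2^2*7^1*13^1*23^1*79^1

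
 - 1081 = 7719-8800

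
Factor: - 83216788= - 2^2 *73^1*284989^1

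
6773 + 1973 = 8746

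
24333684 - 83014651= -58680967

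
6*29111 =174666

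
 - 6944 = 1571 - 8515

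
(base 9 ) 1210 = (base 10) 900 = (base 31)T1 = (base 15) 400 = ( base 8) 1604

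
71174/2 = 35587= 35587.00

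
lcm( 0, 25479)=0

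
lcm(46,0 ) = 0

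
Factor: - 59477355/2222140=-11895471/444428=- 2^( - 2)  *  3^3*7^1 * 137^( - 1)*811^( - 1)*62939^1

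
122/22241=122/22241  =  0.01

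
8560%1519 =965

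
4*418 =1672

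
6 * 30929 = 185574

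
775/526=1 + 249/526 = 1.47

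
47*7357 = 345779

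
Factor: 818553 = 3^1 * 281^1*971^1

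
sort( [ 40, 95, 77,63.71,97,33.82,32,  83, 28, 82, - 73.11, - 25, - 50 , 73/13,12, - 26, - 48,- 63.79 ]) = [ - 73.11, - 63.79, - 50,-48 , - 26, - 25,  73/13, 12, 28, 32 , 33.82,40,  63.71,77, 82,83,  95 , 97] 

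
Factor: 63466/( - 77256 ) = -31733/38628 = - 2^ ( - 2 )*3^( - 2 )*13^1*29^( - 1)*37^( - 1 ) * 2441^1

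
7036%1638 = 484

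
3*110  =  330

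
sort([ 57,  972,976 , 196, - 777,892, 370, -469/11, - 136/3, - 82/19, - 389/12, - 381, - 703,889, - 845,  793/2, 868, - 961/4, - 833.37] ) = [ - 845, - 833.37, - 777, - 703, - 381,-961/4, - 136/3,-469/11, - 389/12, - 82/19, 57, 196,370, 793/2 , 868,889, 892, 972, 976 ]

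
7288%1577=980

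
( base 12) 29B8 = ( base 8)11434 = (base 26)764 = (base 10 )4892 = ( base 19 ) DA9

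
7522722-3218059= 4304663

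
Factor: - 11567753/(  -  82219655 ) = 5^(  -  1)*7^(  -  1) * 43^( - 1 )*54631^(-1)*11567753^1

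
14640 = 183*80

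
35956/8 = 4494 + 1/2 = 4494.50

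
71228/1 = 71228=   71228.00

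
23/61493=23/61493 = 0.00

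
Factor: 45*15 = 675= 3^3*5^2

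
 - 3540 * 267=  - 945180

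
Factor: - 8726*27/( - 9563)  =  235602/9563 = 2^1*3^3 *73^ ( - 1)*131^( - 1) * 4363^1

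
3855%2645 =1210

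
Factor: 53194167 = 3^2*13^1*19^1*23929^1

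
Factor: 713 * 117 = 83421 = 3^2*13^1 * 23^1*31^1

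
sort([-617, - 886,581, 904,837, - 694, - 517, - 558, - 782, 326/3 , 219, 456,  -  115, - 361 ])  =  [ - 886, - 782, - 694,- 617, -558, - 517,  -  361, - 115,326/3, 219, 456, 581,837,904 ]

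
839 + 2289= 3128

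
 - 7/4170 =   -  7/4170 = - 0.00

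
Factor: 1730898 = 2^1*3^2*13^2*569^1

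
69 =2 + 67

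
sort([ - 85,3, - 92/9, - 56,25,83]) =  [ - 85, - 56, - 92/9,3,25, 83 ]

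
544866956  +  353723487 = 898590443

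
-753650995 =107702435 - 861353430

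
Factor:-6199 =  - 6199^1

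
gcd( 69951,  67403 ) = 7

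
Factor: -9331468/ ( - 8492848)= 2^( - 2)*7^( - 1)*13^( - 1)*19^(  -  1)*23^1*307^ (-1 )*101429^1 = 2332867/2123212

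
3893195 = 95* 40981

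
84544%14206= 13514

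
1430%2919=1430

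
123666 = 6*20611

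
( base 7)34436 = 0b10001001011110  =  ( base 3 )110001212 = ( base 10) 8798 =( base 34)7kq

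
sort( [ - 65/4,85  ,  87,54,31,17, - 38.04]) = [ - 38.04, - 65/4,17,  31,  54 , 85,87]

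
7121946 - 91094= 7030852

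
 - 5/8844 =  - 1 + 8839/8844 = -  0.00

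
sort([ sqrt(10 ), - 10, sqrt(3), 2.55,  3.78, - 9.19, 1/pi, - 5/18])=[ - 10, - 9.19, - 5/18, 1/pi, sqrt( 3),2.55, sqrt( 10 ),3.78 ] 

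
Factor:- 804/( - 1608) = 1/2 = 2^( - 1)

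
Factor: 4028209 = 19^1*41^1*5171^1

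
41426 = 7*5918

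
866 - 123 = 743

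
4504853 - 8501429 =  - 3996576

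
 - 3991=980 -4971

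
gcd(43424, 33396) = 92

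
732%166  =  68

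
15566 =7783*2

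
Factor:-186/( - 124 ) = 3/2  =  2^ ( - 1 )*3^1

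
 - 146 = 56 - 202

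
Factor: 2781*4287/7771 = 3^4*19^( - 1)*103^1*409^( - 1 )*1429^1 = 11922147/7771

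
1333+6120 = 7453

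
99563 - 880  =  98683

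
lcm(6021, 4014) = 12042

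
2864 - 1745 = 1119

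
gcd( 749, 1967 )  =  7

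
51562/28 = 3683/2=1841.50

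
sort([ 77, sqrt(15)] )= [sqrt (15),  77]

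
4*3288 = 13152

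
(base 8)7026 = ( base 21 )83f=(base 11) 2789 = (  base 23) 6ii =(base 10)3606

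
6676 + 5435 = 12111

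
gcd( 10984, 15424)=8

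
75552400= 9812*7700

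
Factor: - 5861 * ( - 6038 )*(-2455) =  - 86879302690 = - 2^1* 5^1*491^1 * 3019^1*5861^1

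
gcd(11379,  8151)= 3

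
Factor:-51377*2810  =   - 144369370=- 2^1 * 5^1*83^1 * 281^1*619^1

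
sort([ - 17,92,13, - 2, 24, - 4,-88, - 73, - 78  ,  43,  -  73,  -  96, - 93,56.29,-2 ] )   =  [  -  96,-93, - 88, - 78, - 73,- 73,  -  17, - 4, -2, - 2,  13, 24,  43 , 56.29, 92]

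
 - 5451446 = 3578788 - 9030234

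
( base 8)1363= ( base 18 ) 25H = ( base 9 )1028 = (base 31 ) OB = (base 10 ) 755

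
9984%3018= 930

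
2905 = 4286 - 1381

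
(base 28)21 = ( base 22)2D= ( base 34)1N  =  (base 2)111001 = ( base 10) 57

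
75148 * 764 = 57413072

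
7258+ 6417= 13675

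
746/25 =746/25  =  29.84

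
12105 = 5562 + 6543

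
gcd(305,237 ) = 1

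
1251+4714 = 5965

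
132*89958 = 11874456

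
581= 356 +225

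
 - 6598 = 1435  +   - 8033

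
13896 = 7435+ 6461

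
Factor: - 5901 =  - 3^1*7^1*281^1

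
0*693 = 0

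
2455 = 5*491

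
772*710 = 548120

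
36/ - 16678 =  - 1 + 8321/8339 = - 0.00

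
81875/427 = 191 + 318/427 = 191.74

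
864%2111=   864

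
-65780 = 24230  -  90010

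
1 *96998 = 96998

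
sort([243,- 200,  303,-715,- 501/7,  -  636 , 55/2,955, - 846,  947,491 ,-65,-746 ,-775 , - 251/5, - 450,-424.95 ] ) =[-846,-775,-746 , - 715, - 636, - 450, - 424.95 ,-200, - 501/7,-65, -251/5 , 55/2 , 243, 303 , 491,947,955] 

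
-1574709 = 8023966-9598675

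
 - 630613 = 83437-714050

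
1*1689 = 1689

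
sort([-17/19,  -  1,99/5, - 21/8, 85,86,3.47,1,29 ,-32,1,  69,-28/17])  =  [  -  32, - 21/8,-28/17 ,-1  ,  -  17/19,1,1,3.47,99/5, 29, 69, 85,86]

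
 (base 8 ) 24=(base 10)20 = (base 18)12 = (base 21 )k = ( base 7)26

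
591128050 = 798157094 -207029044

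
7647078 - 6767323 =879755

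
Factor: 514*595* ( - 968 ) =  - 296043440 = -2^4 * 5^1 * 7^1*11^2*17^1*257^1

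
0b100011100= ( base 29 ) 9n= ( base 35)84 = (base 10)284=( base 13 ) 18B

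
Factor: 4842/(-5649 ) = -2^1*3^1*7^( - 1 )  =  - 6/7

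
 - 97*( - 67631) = 6560207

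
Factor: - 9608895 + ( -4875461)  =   - 2^2*109^1*139^1*239^1 = -14484356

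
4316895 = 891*4845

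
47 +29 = 76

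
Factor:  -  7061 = -23^1*307^1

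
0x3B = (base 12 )4b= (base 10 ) 59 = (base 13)47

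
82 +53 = 135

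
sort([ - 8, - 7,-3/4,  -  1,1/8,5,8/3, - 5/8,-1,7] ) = [ - 8, - 7, - 1,  -  1, - 3/4, - 5/8,1/8, 8/3 , 5, 7 ] 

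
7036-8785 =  - 1749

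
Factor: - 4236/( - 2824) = 3/2 = 2^( - 1 )*3^1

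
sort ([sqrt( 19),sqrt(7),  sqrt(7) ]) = [sqrt (7),sqrt(7),sqrt ( 19)]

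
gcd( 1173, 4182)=51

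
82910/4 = 20727 + 1/2 = 20727.50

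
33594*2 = 67188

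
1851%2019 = 1851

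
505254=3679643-3174389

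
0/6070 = 0 =0.00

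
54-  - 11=65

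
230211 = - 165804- - 396015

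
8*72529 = 580232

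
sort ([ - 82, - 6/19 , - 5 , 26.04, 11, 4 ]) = [- 82 , - 5, - 6/19,4,11, 26.04] 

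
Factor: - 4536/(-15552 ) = 7/24 = 2^( - 3)*3^( - 1)* 7^1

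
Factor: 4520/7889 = 2^3*5^1 *7^(  -  3 )* 23^( - 1) *113^1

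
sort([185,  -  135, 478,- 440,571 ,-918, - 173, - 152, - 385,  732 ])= [ - 918,-440,-385, - 173,  -  152, - 135 , 185, 478,571, 732] 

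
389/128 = 389/128 =3.04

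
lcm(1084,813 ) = 3252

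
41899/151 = 41899/151 = 277.48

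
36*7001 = 252036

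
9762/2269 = 4 + 686/2269 = 4.30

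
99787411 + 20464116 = 120251527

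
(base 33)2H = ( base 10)83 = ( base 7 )146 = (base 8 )123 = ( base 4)1103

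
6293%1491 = 329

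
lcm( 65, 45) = 585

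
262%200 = 62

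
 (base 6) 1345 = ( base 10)353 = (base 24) EH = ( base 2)101100001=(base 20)hd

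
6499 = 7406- 907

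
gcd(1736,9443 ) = 7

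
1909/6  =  1909/6 = 318.17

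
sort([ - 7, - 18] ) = [-18, -7 ] 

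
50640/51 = 992+16/17=992.94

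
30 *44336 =1330080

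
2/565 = 2/565 =0.00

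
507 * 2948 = 1494636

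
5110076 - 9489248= - 4379172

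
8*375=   3000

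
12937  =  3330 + 9607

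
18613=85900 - 67287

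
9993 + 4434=14427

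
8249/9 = 8249/9=916.56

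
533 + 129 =662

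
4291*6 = 25746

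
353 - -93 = 446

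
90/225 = 2/5 = 0.40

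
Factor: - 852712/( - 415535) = 2^3*5^(-1) * 7^1*41^(-1 )*2027^ ( - 1 )*15227^1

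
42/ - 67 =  - 42/67= -0.63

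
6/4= 1 + 1/2= 1.50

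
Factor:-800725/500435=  - 160145/100087 = - 5^1*13^( - 1 ) *7699^( - 1)*32029^1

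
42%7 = 0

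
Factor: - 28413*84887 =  - 2411894331 = -3^2 * 7^1*11^2*41^1 * 7717^1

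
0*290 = 0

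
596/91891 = 596/91891 = 0.01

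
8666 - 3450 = 5216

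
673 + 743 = 1416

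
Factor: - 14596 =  - 2^2*41^1*89^1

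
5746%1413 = 94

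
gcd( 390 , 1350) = 30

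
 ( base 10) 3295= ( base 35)2o5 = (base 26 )4mj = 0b110011011111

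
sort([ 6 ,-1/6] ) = [-1/6,6] 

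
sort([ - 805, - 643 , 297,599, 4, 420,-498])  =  [ - 805, -643,  -  498, 4,297 , 420 , 599] 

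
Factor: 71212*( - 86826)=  - 2^3*3^1*19^1 * 29^1* 499^1 * 937^1 = - 6183053112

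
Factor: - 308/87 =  - 2^2*3^ ( - 1 )*7^1 * 11^1*29^( - 1) 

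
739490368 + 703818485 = 1443308853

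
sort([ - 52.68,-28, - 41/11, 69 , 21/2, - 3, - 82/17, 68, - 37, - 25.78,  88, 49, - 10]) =[ - 52.68, - 37, - 28, -25.78,  -  10, - 82/17, -41/11, - 3,21/2,  49,68 , 69,88]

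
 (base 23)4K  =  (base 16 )70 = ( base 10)112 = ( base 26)48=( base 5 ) 422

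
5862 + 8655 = 14517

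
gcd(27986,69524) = 14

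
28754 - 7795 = 20959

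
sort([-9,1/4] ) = [-9  ,  1/4]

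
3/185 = 3/185  =  0.02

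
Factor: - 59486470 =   -  2^1 * 5^1*673^1 * 8839^1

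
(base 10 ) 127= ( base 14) 91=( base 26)4N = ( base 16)7f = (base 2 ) 1111111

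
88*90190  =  7936720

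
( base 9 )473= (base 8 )606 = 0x186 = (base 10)390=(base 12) 286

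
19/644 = 19/644 = 0.03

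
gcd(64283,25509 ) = 1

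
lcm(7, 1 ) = 7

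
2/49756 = 1/24878 = 0.00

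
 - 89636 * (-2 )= 179272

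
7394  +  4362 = 11756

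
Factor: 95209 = 19^1*5011^1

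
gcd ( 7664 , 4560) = 16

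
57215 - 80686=- 23471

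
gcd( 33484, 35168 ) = 4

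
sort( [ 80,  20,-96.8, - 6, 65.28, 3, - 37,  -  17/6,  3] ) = [  -  96.8,  -  37, - 6, - 17/6,3,  3, 20, 65.28,80] 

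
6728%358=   284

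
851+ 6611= 7462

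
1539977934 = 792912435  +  747065499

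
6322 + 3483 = 9805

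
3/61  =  3/61 = 0.05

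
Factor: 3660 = 2^2*3^1*5^1*61^1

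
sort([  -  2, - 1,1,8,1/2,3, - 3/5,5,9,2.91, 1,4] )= [ - 2, - 1, - 3/5, 1/2,1, 1,2.91,3,4,5, 8,9]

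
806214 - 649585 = 156629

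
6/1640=3/820=0.00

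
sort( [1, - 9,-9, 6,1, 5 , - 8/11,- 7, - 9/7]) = [ - 9, - 9, - 7, - 9/7, - 8/11, 1, 1, 5 , 6]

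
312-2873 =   -  2561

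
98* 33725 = 3305050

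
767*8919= 6840873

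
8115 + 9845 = 17960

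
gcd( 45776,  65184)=16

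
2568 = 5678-3110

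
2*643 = 1286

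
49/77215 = 49/77215 = 0.00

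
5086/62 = 82 + 1/31 = 82.03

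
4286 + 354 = 4640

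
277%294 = 277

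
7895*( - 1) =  - 7895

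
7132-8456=- 1324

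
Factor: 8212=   2^2*2053^1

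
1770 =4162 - 2392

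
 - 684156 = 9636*( - 71)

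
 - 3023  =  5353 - 8376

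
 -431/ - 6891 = 431/6891 = 0.06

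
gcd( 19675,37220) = 5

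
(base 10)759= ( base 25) 159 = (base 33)N0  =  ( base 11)630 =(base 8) 1367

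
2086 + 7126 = 9212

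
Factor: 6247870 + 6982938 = 13230808 = 2^3*631^1* 2621^1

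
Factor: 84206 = 2^1*71^1*593^1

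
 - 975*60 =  - 58500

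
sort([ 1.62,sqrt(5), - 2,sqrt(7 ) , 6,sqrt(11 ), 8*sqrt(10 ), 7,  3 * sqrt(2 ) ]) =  [ - 2,1.62,sqrt(5), sqrt(7), sqrt(11 ), 3*sqrt(2 ),6, 7,8*sqrt( 10 )] 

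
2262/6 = 377= 377.00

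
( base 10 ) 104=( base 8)150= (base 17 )62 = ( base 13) 80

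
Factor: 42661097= 229^1* 241^1*773^1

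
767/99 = 7+74/99 = 7.75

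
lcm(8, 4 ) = 8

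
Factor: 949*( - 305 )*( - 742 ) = 2^1*5^1  *  7^1*13^1  *  53^1*61^1*73^1 = 214768190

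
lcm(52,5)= 260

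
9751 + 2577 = 12328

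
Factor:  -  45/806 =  - 2^(-1) *3^2*5^1*13^( - 1)*31^( - 1 ) 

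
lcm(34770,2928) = 278160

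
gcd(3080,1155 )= 385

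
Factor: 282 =2^1 * 3^1*47^1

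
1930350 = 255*7570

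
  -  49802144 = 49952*(-997)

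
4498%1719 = 1060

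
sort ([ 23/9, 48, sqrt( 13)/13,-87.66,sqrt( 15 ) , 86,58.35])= [-87.66, sqrt( 13)/13, 23/9, sqrt( 15), 48, 58.35, 86] 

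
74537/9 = 74537/9 = 8281.89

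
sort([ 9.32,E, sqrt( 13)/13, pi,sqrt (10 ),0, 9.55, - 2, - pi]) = [ - pi,-2,0,sqrt( 13 ) /13,E , pi,sqrt( 10), 9.32, 9.55]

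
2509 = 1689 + 820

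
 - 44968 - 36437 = -81405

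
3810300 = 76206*50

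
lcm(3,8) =24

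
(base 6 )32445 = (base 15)14E8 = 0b1000110001101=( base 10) 4493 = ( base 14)18CD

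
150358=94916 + 55442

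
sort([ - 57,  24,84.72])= [ - 57,24,84.72]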